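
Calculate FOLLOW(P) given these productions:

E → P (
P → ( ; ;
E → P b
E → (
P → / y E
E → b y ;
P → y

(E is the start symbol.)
{ '(', 'b' }

To compute FOLLOW(P), find every occurrence of P on a right-hand side N → α P β: add FIRST(β) \ {ε}, and if β is empty or nullable also add FOLLOW(N). Iterate to a fixed point.

In E → P (: P is followed by '(', add FIRST('(') \ {ε} = { '(' }
In E → P b: P is followed by b, add FIRST(b) \ {ε} = { 'b' }

Taking the union: FOLLOW(P) = { '(', 'b' }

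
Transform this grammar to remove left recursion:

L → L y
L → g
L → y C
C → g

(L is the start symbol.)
L → g L'
L → y C L'
L' → y L'
L' → ε
C → g

L is directly left-recursive. The standard transformation for
  A → A α₁ | ... | A α_m | β₁ | ... | β_n
is
  A  → β₁ A' | ... | β_n A'
  A' → α₁ A' | ... | α_m A' | ε

L → g becomes L → g L'
L → y C becomes L → y C L'
L → L y becomes L' → y L'
Add L' → ε

Productions for other non-terminals are unchanged:
  C → g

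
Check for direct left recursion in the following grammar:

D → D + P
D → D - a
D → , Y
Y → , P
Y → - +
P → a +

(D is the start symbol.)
Yes, D is left-recursive

Direct left recursion occurs when N → N α for some non-terminal N (the right-hand side begins with the left-hand side itself).

D → D + P: LEFT RECURSIVE (starts with D)
D → D - a: LEFT RECURSIVE (starts with D)
D → , Y: starts with ','
Y → , P: starts with ','
Y → - +: starts with '-'
P → a +: starts with a

The grammar has direct left recursion on: D.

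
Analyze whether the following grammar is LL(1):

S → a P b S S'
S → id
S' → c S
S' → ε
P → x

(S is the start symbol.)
No. Predict set conflict for S': { 'c' }

A grammar is LL(1) if for each non-terminal N with multiple productions, the predict sets of those productions are pairwise disjoint, where PREDICT(N → α) = (FIRST(α) \ {ε}) ∪ (FOLLOW(N) if α ⇒* ε).

Relevant sets:
  FOLLOW(S') = { $, 'c' }

For S:
  PREDICT(S → a P b S S') = { 'a' }
  PREDICT(S → id) = { 'id' }
For S':
  PREDICT(S' → c S) = { 'c' }
  PREDICT(S' → ε) = { $, 'c' }
P has a single production, so nothing to check there.

Conflict found: Predict set conflict for S': { 'c' }
The grammar is NOT LL(1).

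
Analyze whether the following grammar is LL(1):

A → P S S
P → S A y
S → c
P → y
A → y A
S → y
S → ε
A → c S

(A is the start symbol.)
Relevant sets:
  FIRST(P) = { 'c', 'y' }
  FIRST(S) = { 'c', 'y', ε }
  FIRST(A) = { 'c', 'y' }
  FOLLOW(S) = { $, 'c', 'y' }

For A:
  PREDICT(A → P S S) = { 'c', 'y' }
  PREDICT(A → y A) = { 'y' }
  PREDICT(A → c S) = { 'c' }
For P:
  PREDICT(P → S A y) = { 'c', 'y' }
  PREDICT(P → y) = { 'y' }
For S:
  PREDICT(S → c) = { 'c' }
  PREDICT(S → y) = { 'y' }
  PREDICT(S → ε) = { $, 'c', 'y' }

Conflict found: Predict set conflict for A: { 'y' }
The grammar is NOT LL(1).

Answer: No. Predict set conflict for A: { 'y' }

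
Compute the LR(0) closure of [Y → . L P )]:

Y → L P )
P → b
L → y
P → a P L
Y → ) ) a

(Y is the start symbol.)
{ [L → . y], [Y → . L P )] }

Start with: [Y → . L P )]
  [Y → . L P )] has the dot before L: add [L → . y]
No further items can be added.

CLOSURE = { [L → . y], [Y → . L P )] }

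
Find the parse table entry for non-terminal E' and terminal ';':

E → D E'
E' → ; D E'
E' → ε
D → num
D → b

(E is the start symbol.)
To find M[E', ';'], we find productions for E' where ';' is in the predict set (PREDICT(N → α) = (FIRST(α) \ {ε}) ∪ (FOLLOW(N) if α ⇒* ε)).

Relevant sets:
  FOLLOW(E') = { $ }

E' → ; D E': PREDICT = { ';' }
  ';' is in predict set, so this production goes in M[E', ';']
E' → ε: PREDICT = { $ }

M[E', ';'] = E' → ; D E'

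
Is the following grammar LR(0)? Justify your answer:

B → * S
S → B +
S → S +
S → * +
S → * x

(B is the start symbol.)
No. Shift-reduce conflict between [B → * S .] and [S → S . +]

A grammar is LR(0) if no state in the canonical LR(0) collection has:
  - both a shift item (dot before a terminal) and a complete item (shift-reduce conflict), or
  - two or more complete items (reduce-reduce conflict; the accept item [B' → B .] counts as a complete item here).

Augment with B' → B and build the canonical LR(0) collection (I0 = CLOSURE({[B' → . B]}), then GOTO on every symbol after a dot until no new states appear). It has 10 states:
  I0: { [B → . * S], [B' → . B] }  — shift
  I1: { [B → * . S], [B → . * S], [S → . * +], [S → . * x], [S → . B +], [S → . S +] }  — shift
  I2: { [B' → B .] }  — accept
  I3: { [B → * . S], [B → . * S], [S → * . +], [S → * . x], [S → . * +], [S → . * x], [S → . B +], [S → . S +] }  — shift
  I4: { [S → B . +] }  — shift
  I5: { [B → * S .], [S → S . +] }  — shift, reduce
  I6: { [S → S + .] }  — reduce
  I7: { [S → B + .] }  — reduce
  I8: { [S → * + .] }  — reduce
  I9: { [S → * x .] }  — reduce

Conflict in state I5:
  Shift-reduce conflict between [B → * S .] and [S → S . +]
So the grammar is NOT LR(0).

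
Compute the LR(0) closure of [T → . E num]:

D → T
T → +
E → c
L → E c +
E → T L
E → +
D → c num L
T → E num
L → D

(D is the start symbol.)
To compute CLOSURE, for each item [A → α.Bβ] where B is a non-terminal, add [B → .γ] for all productions B → γ; repeat for the newly added items until nothing changes.

Start with: [T → . E num]
  [T → . E num] has the dot before E: add [E → . c], [E → . T L], [E → . +]
  [E → . T L] has the dot before T: add [T → . +]
No further items can be added.

CLOSURE = { [E → . +], [E → . T L], [E → . c], [T → . +], [T → . E num] }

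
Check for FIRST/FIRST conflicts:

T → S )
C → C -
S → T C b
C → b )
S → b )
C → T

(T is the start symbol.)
Yes. C → C '-' / C → b ')' on { 'b' }; C → C '-' / C → T on { 'b' }; C → b ')' / C → T on { 'b' }; S → T C b / S → b ')' on { 'b' }

FIRST sets of the non-terminals at (or reachable through a nullable prefix from) the front of some alternative:
  FIRST(C) = { 'b' }
  FIRST(T) = { 'b' }

Productions for C:
  C → C -: FIRST = { 'b' }
  C → b ): FIRST = { 'b' }
  C → T: FIRST = { 'b' }
Productions for S:
  S → T C b: FIRST = { 'b' }
  S → b ): FIRST = { 'b' }
T has only one production, so no FIRST/FIRST conflict is possible there.

Conflict for C: C → C - and C → b )
  Overlap: { 'b' }
Conflict for C: C → C - and C → T
  Overlap: { 'b' }
Conflict for C: C → b ) and C → T
  Overlap: { 'b' }
Conflict for S: S → T C b and S → b )
  Overlap: { 'b' }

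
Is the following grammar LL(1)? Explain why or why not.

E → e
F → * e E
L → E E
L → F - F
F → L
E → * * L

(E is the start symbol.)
No. Predict set conflict for F: { '*' }

Relevant sets:
  FIRST(L) = { '*', 'e' }
  FIRST(E) = { '*', 'e' }
  FIRST(F) = { '*', 'e' }

For E:
  PREDICT(E → e) = { 'e' }
  PREDICT(E → '*' '*' L) = { '*' }
For F:
  PREDICT(F → '*' e E) = { '*' }
  PREDICT(F → L) = { '*', 'e' }
For L:
  PREDICT(L → E E) = { '*', 'e' }
  PREDICT(L → F '-' F) = { '*', 'e' }

Conflict found: Predict set conflict for F: { '*' }
The grammar is NOT LL(1).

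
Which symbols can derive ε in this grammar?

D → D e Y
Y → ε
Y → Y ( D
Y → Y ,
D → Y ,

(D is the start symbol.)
{ 'Y' }

A non-terminal is nullable if it can derive ε (the empty string): either it has an ε-production, or it has a production whose right-hand side consists entirely of nullable non-terminals.

ε-productions: Y → ε
So Y is immediately nullable.
No further non-terminal can be added: every production for the remaining non-terminals contains a terminal or a non-nullable non-terminal.
Nullable = { 'Y' }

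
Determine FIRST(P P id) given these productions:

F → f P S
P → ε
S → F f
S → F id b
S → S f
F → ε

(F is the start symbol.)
FIRST sets of the non-terminals involved (from the grammar, by fixed-point iteration):
  FIRST(P) = { ε }

To compute FIRST(P P id), process the symbols left to right:
Symbol P is a non-terminal. Add FIRST(P) \ {ε} = { }
P is nullable (ε ∈ FIRST(P)), continue to the next symbol.
Symbol P is a non-terminal. Add FIRST(P) \ {ε} = { }
P is nullable (ε ∈ FIRST(P)), continue to the next symbol.
Symbol id is a terminal. Add 'id' and stop.
FIRST(P P id) = { 'id' }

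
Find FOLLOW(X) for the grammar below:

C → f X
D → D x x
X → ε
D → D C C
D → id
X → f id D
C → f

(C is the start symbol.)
{ $, 'f', 'x' }

To compute FOLLOW(X), find every occurrence of X on a right-hand side N → α X β: add FIRST(β) \ {ε}, and if β is empty or nullable also add FOLLOW(N). Iterate to a fixed point.

In C → f X: X is at the end, add FOLLOW(C)

The FOLLOW sets referred to above (computed the same way, to a fixed point):
  FOLLOW(C) = { $, 'f', 'x' }

Taking the union: FOLLOW(X) = { $, 'f', 'x' }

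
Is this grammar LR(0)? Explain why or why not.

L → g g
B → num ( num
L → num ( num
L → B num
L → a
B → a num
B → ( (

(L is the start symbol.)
A grammar is LR(0) if no state in the canonical LR(0) collection has:
  - both a shift item (dot before a terminal) and a complete item (shift-reduce conflict), or
  - two or more complete items (reduce-reduce conflict; the accept item [L' → L .] counts as a complete item here).

Augment with L' → L and build the canonical LR(0) collection (I0 = CLOSURE({[L' → . L]}), then GOTO on every symbol after a dot until no new states appear). It has 13 states:
  I0: { [B → . ( (], [B → . a num], [B → . num ( num], [L → . B num], [L → . a], [L → . g g], [L → . num ( num], [L' → . L] }  — shift
  I1: { [B → ( . (] }  — shift
  I2: { [L → B . num] }  — shift
  I3: { [L' → L .] }  — accept
  I4: { [B → a . num], [L → a .] }  — shift, reduce
  I5: { [L → g . g] }  — shift
  I6: { [B → num . ( num], [L → num . ( num] }  — shift
  I7: { [B → num ( . num], [L → num ( . num] }  — shift
  I8: { [B → num ( num .], [L → num ( num .] }  — 2 reduces
  I9: { [L → g g .] }  — reduce
  I10: { [B → a num .] }  — reduce
  I11: { [L → B num .] }  — reduce
  I12: { [B → ( ( .] }  — reduce

Conflict in state I4:
  Shift-reduce conflict between [L → a .] and [B → a . num]
So the grammar is NOT LR(0).

Answer: No. Shift-reduce conflict between [L → a .] and [B → a . num]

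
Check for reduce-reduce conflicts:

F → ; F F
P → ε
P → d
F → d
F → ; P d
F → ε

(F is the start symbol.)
Yes — I1: [F → .] vs [P → .]; I6: [F → d .] vs [P → d .]

A reduce-reduce conflict occurs when an LR(0) state has two complete items [A → α .] and [B → β .] — both call for a reduction, and with no lookahead the parser cannot choose between them.

Augment with F' → F and build the canonical LR(0) collection (I0 = CLOSURE({[F' → . F]}), then GOTO on every symbol after a dot until no new states appear). It has 9 states:
  I0: { [F → . ; F F], [F → . ; P d], [F → . d], [F → .], [F' → . F] }  — shift, reduce
  I1: { [F → . ; F F], [F → . ; P d], [F → . d], [F → .], [F → ; . F F], [F → ; . P d], [P → . d], [P → .] }  — shift, 2 reduces
  I2: { [F' → F .] }  — accept
  I3: { [F → d .] }  — reduce
  I4: { [F → . ; F F], [F → . ; P d], [F → . d], [F → .], [F → ; F . F] }  — shift, reduce
  I5: { [F → ; P . d] }  — shift
  I6: { [F → d .], [P → d .] }  — 2 reduces
  I7: { [F → ; P d .] }  — reduce
  I8: { [F → ; F F .] }  — reduce

I1 contains complete items [F → .], [P → .] — reduce-reduce conflict.
I6 contains complete items [F → d .], [P → d .] — reduce-reduce conflict.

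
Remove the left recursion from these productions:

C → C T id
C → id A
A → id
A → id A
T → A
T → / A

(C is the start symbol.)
C → id A C'
C' → T id C'
C' → ε
A → id
A → id A
T → A
T → / A

C is directly left-recursive. The standard transformation for
  A → A α₁ | ... | A α_m | β₁ | ... | β_n
is
  A  → β₁ A' | ... | β_n A'
  A' → α₁ A' | ... | α_m A' | ε

C → id A becomes C → id A C'
C → C T id becomes C' → T id C'
Add C' → ε

Productions for other non-terminals are unchanged:
  A → id
  A → id A
  T → A
  T → / A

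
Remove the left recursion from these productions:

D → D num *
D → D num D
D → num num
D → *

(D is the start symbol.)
D → num num D'
D → * D'
D' → num * D'
D' → num D D'
D' → ε

D is directly left-recursive. The standard transformation for
  A → A α₁ | ... | A α_m | β₁ | ... | β_n
is
  A  → β₁ A' | ... | β_n A'
  A' → α₁ A' | ... | α_m A' | ε

D → num num becomes D → num num D'
D → * becomes D → * D'
D → D num * becomes D' → num * D'
D → D num D becomes D' → num D D'
Add D' → ε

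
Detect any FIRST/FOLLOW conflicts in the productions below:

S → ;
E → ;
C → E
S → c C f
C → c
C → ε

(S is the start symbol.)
No FIRST/FOLLOW conflicts.

Nullable non-terminals: C.
FIRST sets used below: FIRST(E) = { ';' }

C: nullable alternative(s) C → ε; FOLLOW(C) = { 'f' }
  C → E: FIRST \ {ε} = { ';' } — disjoint from FOLLOW(C)
  C → c: FIRST \ {ε} = { 'c' } — disjoint from FOLLOW(C)
  C → ε: FIRST \ {ε} = { } — this is the only nullable alternative, skip

E, S have no nullable alternative, so no FIRST/FOLLOW check is needed there.

No FIRST/FOLLOW conflicts found.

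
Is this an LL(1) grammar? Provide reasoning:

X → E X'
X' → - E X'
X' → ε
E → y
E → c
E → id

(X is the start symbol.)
Yes, the grammar is LL(1).

A grammar is LL(1) if for each non-terminal N with multiple productions, the predict sets of those productions are pairwise disjoint, where PREDICT(N → α) = (FIRST(α) \ {ε}) ∪ (FOLLOW(N) if α ⇒* ε).

Relevant sets:
  FOLLOW(X') = { $ }

For X':
  PREDICT(X' → '-' E X') = { '-' }
  PREDICT(X' → ε) = { $ }
For E:
  PREDICT(E → y) = { 'y' }
  PREDICT(E → c) = { 'c' }
  PREDICT(E → id) = { 'id' }
X has a single production, so nothing to check there.

All predict sets are disjoint. The grammar IS LL(1).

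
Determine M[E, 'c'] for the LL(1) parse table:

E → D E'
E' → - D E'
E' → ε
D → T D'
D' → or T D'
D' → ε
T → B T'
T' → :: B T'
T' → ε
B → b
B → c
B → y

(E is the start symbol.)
To find M[E, 'c'], we find productions for E where 'c' is in the predict set (PREDICT(N → α) = (FIRST(α) \ {ε}) ∪ (FOLLOW(N) if α ⇒* ε)).

Relevant sets:
  FIRST(D) = { 'b', 'c', 'y' }

E → D E': PREDICT = { 'b', 'c', 'y' }
  'c' is in predict set, so this production goes in M[E, 'c']

M[E, 'c'] = E → D E'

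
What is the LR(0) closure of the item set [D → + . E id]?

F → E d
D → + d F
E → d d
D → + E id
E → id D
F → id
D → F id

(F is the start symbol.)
{ [D → + . E id], [E → . d d], [E → . id D] }

Start with: [D → + . E id]
  [D → + . E id] has the dot before E: add [E → . d d], [E → . id D]
No further items can be added.

CLOSURE = { [D → + . E id], [E → . d d], [E → . id D] }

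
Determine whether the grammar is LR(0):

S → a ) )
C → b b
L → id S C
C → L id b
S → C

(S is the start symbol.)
Yes, the grammar is LR(0)

Augment with S' → S and build the canonical LR(0) collection (I0 = CLOSURE({[S' → . S]}), then GOTO on every symbol after a dot until no new states appear). It has 14 states:
  I0: { [C → . L id b], [C → . b b], [L → . id S C], [S → . C], [S → . a ) )], [S' → . S] }  — shift
  I1: { [S → C .] }  — reduce
  I2: { [C → L . id b] }  — shift
  I3: { [S' → S .] }  — accept
  I4: { [S → a . ) )] }  — shift
  I5: { [C → b . b] }  — shift
  I6: { [C → . L id b], [C → . b b], [L → . id S C], [L → id . S C], [S → . C], [S → . a ) )] }  — shift
  I7: { [C → . L id b], [C → . b b], [L → . id S C], [L → id S . C] }  — shift
  I8: { [L → id S C .] }  — reduce
  I9: { [C → b b .] }  — reduce
  I10: { [S → a ) . )] }  — shift
  I11: { [S → a ) ) .] }  — reduce
  I12: { [C → L id . b] }  — shift
  I13: { [C → L id b .] }  — reduce

Every state is either a pure shift/goto state or contains exactly one complete item and nothing to shift — no conflicts. The grammar is LR(0).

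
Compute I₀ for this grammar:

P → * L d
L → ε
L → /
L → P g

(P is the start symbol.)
{ [P → . * L d], [P' → . P] }

First, augment the grammar with P' → P
I₀ = CLOSURE({ [P' → . P] }):
  [P' → . P] has the dot before P: add [P → . * L d]
No further items can be added.

I₀ = { [P → . * L d], [P' → . P] }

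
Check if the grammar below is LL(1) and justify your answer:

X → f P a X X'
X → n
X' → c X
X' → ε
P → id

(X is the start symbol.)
No. Predict set conflict for X': { 'c' }

Relevant sets:
  FOLLOW(X') = { $, 'c' }

For X:
  PREDICT(X → f P a X X') = { 'f' }
  PREDICT(X → n) = { 'n' }
For X':
  PREDICT(X' → c X) = { 'c' }
  PREDICT(X' → ε) = { $, 'c' }
P has a single production, so nothing to check there.

Conflict found: Predict set conflict for X': { 'c' }
The grammar is NOT LL(1).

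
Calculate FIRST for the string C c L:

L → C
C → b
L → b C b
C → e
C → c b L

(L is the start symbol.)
FIRST sets of the non-terminals involved (from the grammar, by fixed-point iteration):
  FIRST(C) = { 'b', 'c', 'e' }

To compute FIRST(C c L), process the symbols left to right:
Symbol C is a non-terminal. Add FIRST(C) \ {ε} = { 'b', 'c', 'e' }
C is not nullable (ε ∉ FIRST(C)), so stop here.
FIRST(C c L) = { 'b', 'c', 'e' }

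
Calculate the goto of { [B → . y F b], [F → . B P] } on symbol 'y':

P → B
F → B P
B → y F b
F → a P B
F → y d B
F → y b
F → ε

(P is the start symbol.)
{ [B → . y F b], [B → y . F b], [F → . B P], [F → . a P B], [F → . y b], [F → . y d B], [F → .] }

GOTO(I, 'y') = CLOSURE({ [A → αX.β] : [A → α.Xβ] ∈ I, X = 'y' })

Items with dot before 'y', with the dot advanced:
  [B → . y F b] → [B → y . F b]
Closure of the advanced items:
  [B → y . F b] has the dot before F: add [F → . B P], [F → . a P B], [F → . y d B], [F → . y b], [F → .]
  [F → . B P] has the dot before B: add [B → . y F b]

GOTO = { [B → . y F b], [B → y . F b], [F → . B P], [F → . a P B], [F → . y b], [F → . y d B], [F → .] }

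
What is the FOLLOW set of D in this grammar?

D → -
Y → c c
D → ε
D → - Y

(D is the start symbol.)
D is the start symbol, so $ ∈ FOLLOW(D).
D does not occur on any right-hand side.

Taking the union: FOLLOW(D) = { $ }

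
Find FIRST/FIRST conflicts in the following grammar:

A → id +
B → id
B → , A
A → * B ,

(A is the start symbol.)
No FIRST/FIRST conflicts.

A FIRST/FIRST conflict occurs when two productions N → α and N → β for the same non-terminal have FIRST(α) ∩ FIRST(β) ≠ ∅ (with ε ∈ FIRST of a nullable right-hand side, so two nullable alternatives also conflict).

Productions for A:
  A → id +: FIRST = { 'id' }
  A → * B ,: FIRST = { '*' }
Productions for B:
  B → id: FIRST = { 'id' }
  B → , A: FIRST = { ',' }

All alternatives of each non-terminal have pairwise disjoint FIRST sets.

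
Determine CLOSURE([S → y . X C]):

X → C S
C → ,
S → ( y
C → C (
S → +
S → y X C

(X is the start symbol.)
To compute CLOSURE, for each item [A → α.Bβ] where B is a non-terminal, add [B → .γ] for all productions B → γ; repeat for the newly added items until nothing changes.

Start with: [S → y . X C]
  [S → y . X C] has the dot before X: add [X → . C S]
  [X → . C S] has the dot before C: add [C → . ,], [C → . C (]
No further items can be added.

CLOSURE = { [C → . ,], [C → . C (], [S → y . X C], [X → . C S] }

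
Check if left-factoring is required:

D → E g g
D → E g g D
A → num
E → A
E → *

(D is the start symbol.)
Yes, D has productions with common prefix 'E g g'

Left-factoring is needed when two productions for the same non-terminal
share a common prefix on the right-hand side.

Productions for D:
  D → E g g
  D → E g g D
Productions for E:
  E → A
  E → *

Found common prefix 'E g g' in productions for D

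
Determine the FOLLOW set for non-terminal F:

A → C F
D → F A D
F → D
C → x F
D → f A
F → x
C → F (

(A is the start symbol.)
{ $, '(', 'f', 'x' }

To compute FOLLOW(F), find every occurrence of F on a right-hand side N → α F β: add FIRST(β) \ {ε}, and if β is empty or nullable also add FOLLOW(N). Iterate to a fixed point.

In A → C F: F is at the end, add FOLLOW(A)
In D → F A D: F is followed by A D, add FIRST(A D) \ {ε} = { 'f', 'x' }
In C → x F: F is at the end, add FOLLOW(C)
In C → F (: F is followed by '(', add FIRST('(') \ {ε} = { '(' }

The FOLLOW sets referred to above (computed the same way, to a fixed point):
  FOLLOW(A) = { $, '(', 'f', 'x' }
  FOLLOW(C) = { 'f', 'x' }

Taking the union: FOLLOW(F) = { $, '(', 'f', 'x' }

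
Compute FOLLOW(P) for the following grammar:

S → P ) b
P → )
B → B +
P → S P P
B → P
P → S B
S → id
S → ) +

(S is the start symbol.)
{ ')', '+', 'id' }

To compute FOLLOW(P), find every occurrence of P on a right-hand side N → α P β: add FIRST(β) \ {ε}, and if β is empty or nullable also add FOLLOW(N). Iterate to a fixed point.

In S → P ) b: P is followed by ')' b, add FIRST(')' b) \ {ε} = { ')' }
In P → S P P: P is followed by P, add FIRST(P) \ {ε} = { ')', 'id' }
In P → S P P: P is at the end; this adds FOLLOW(P) to itself — nothing new
In B → P: P is at the end, add FOLLOW(B)

The FOLLOW sets referred to above (computed the same way, to a fixed point):
  FOLLOW(B) = { ')', '+', 'id' }

Taking the union: FOLLOW(P) = { ')', '+', 'id' }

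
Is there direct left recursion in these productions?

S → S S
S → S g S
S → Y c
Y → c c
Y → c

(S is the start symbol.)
Yes, S is left-recursive

Direct left recursion occurs when N → N α for some non-terminal N (the right-hand side begins with the left-hand side itself).

S → S S: LEFT RECURSIVE (starts with S)
S → S g S: LEFT RECURSIVE (starts with S)
S → Y c: starts with Y
Y → c c: starts with c
Y → c: starts with c

The grammar has direct left recursion on: S.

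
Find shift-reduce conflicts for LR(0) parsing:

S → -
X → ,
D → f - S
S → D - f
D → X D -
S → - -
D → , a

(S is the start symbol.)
Yes — I1: [X → , .] vs [D → , . a]; I2: [S → - .] vs [S → - . -]

A shift-reduce conflict occurs when an LR(0) state has both:
  - a complete (reduce) item [A → α .] (dot at the end), and
  - a shift item [B → β . c γ] (dot before a terminal).

Augment with S' → S and build the canonical LR(0) collection (I0 = CLOSURE({[S' → . S]}), then GOTO on every symbol after a dot until no new states appear). It has 15 states:
  I0: { [D → . , a], [D → . X D -], [D → . f - S], [S → . - -], [S → . -], [S → . D - f], [S' → . S], [X → . ,] }  — shift
  I1: { [D → , . a], [X → , .] }  — shift, reduce
  I2: { [S → - . -], [S → - .] }  — shift, reduce
  I3: { [S → D . - f] }  — shift
  I4: { [S' → S .] }  — accept
  I5: { [D → . , a], [D → . X D -], [D → . f - S], [D → X . D -], [X → . ,] }  — shift
  I6: { [D → f . - S] }  — shift
  I7: { [D → . , a], [D → . X D -], [D → . f - S], [D → f - . S], [S → . - -], [S → . -], [S → . D - f], [X → . ,] }  — shift
  I8: { [D → f - S .] }  — reduce
  I9: { [D → X D . -] }  — shift
  I10: { [D → X D - .] }  — reduce
  I11: { [S → D - . f] }  — shift
  I12: { [S → D - f .] }  — reduce
  I13: { [S → - - .] }  — reduce
  I14: { [D → , a .] }  — reduce

I1 contains reduce item [X → , .] and shift item [D → , . a] — shift-reduce conflict.
I2 contains reduce item [S → - .] and shift item [S → - . -] — shift-reduce conflict.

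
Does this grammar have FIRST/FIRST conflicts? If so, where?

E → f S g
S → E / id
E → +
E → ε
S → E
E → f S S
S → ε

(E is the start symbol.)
FIRST sets of the non-terminals at (or reachable through a nullable prefix from) the front of some alternative:
  FIRST(E) = { '+', 'f', ε }

Productions for E:
  E → f S g: FIRST = { 'f' }
  E → +: FIRST = { '+' }
  E → ε: FIRST = { ε }
  E → f S S: FIRST = { 'f' }
Productions for S:
  S → E / id: FIRST = { '+', '/', 'f' }
  S → E: FIRST = { '+', 'f', ε }
  S → ε: FIRST = { ε }

Conflict for E: E → f S g and E → f S S
  Overlap: { 'f' }
Conflict for S: S → E / id and S → E
  Overlap: { '+', 'f' }
Conflict for S: S → E and S → ε
  Overlap: { ε }

Answer: Yes. E → f S g / E → f S S on { 'f' }; S → E '/' id / S → E on { '+', 'f' }; S → E / S → ε on { ε }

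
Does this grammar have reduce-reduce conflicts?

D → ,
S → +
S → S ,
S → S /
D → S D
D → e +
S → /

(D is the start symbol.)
A reduce-reduce conflict occurs when an LR(0) state has two complete items [A → α .] and [B → β .] — both call for a reduction, and with no lookahead the parser cannot choose between them.

Augment with D' → D and build the canonical LR(0) collection (I0 = CLOSURE({[D' → . D]}), then GOTO on every symbol after a dot until no new states appear). It has 11 states:
  I0: { [D → . ,], [D → . S D], [D → . e +], [D' → . D], [S → . +], [S → . /], [S → . S ,], [S → . S /] }  — shift
  I1: { [S → + .] }  — reduce
  I2: { [D → , .] }  — reduce
  I3: { [S → / .] }  — reduce
  I4: { [D' → D .] }  — accept
  I5: { [D → . ,], [D → . S D], [D → . e +], [D → S . D], [S → . +], [S → . /], [S → . S ,], [S → . S /], [S → S . ,], [S → S . /] }  — shift
  I6: { [D → e . +] }  — shift
  I7: { [D → e + .] }  — reduce
  I8: { [D → , .], [S → S , .] }  — 2 reduces
  I9: { [S → / .], [S → S / .] }  — 2 reduces
  I10: { [D → S D .] }  — reduce

I8 contains complete items [D → , .], [S → S , .] — reduce-reduce conflict.
I9 contains complete items [S → / .], [S → S / .] — reduce-reduce conflict.

Answer: Yes — I8: [D → , .] vs [S → S , .]; I9: [S → / .] vs [S → S / .]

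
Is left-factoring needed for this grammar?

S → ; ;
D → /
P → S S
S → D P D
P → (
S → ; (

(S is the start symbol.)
Yes, S has productions with common prefix ';'

Left-factoring is needed when two productions for the same non-terminal
share a common prefix on the right-hand side.

Productions for S:
  S → ; ;
  S → D P D
  S → ; (
Productions for P:
  P → S S
  P → (

Found common prefix ';' in productions for S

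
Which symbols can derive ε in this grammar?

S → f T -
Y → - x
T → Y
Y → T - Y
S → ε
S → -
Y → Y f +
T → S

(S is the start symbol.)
ε-productions: S → ε
So S is immediately nullable.
T → S: every symbol on the right is nullable, so T is nullable too.
No further non-terminal can be added: every production for the remaining non-terminals contains a terminal or a non-nullable non-terminal.
Nullable = { 'S', 'T' }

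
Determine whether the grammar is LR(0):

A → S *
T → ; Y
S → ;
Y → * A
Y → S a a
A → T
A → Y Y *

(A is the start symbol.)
A grammar is LR(0) if no state in the canonical LR(0) collection has:
  - both a shift item (dot before a terminal) and a complete item (shift-reduce conflict), or
  - two or more complete items (reduce-reduce conflict; the accept item [A' → A .] counts as a complete item here).

Augment with A' → A and build the canonical LR(0) collection (I0 = CLOSURE({[A' → . A]}), then GOTO on every symbol after a dot until no new states appear). It has 16 states:
  I0: { [A → . S *], [A → . T], [A → . Y Y *], [A' → . A], [S → . ;], [T → . ; Y], [Y → . * A], [Y → . S a a] }  — shift
  I1: { [A → . S *], [A → . T], [A → . Y Y *], [S → . ;], [T → . ; Y], [Y → * . A], [Y → . * A], [Y → . S a a] }  — shift
  I2: { [S → . ;], [S → ; .], [T → ; . Y], [Y → . * A], [Y → . S a a] }  — shift, reduce
  I3: { [A' → A .] }  — accept
  I4: { [A → S . *], [Y → S . a a] }  — shift
  I5: { [A → T .] }  — reduce
  I6: { [A → Y . Y *], [S → . ;], [Y → . * A], [Y → . S a a] }  — shift
  I7: { [S → ; .] }  — reduce
  I8: { [Y → S . a a] }  — shift
  I9: { [A → Y Y . *] }  — shift
  I10: { [A → Y Y * .] }  — reduce
  I11: { [Y → S a . a] }  — shift
  I12: { [Y → S a a .] }  — reduce
  I13: { [A → S * .] }  — reduce
  I14: { [T → ; Y .] }  — reduce
  I15: { [Y → * A .] }  — reduce

Conflict in state I2:
  Shift-reduce conflict between [S → ; .] and [S → . ;]
So the grammar is NOT LR(0).

Answer: No. Shift-reduce conflict between [S → ; .] and [S → . ;]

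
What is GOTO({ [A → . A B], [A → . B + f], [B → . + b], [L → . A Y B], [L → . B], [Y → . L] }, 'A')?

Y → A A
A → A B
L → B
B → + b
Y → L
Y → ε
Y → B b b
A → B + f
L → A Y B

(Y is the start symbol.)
GOTO(I, 'A') = CLOSURE({ [A → αX.β] : [A → α.Xβ] ∈ I, X = 'A' })

Items with dot before 'A', with the dot advanced:
  [A → . A B] → [A → A . B]
  [L → . A Y B] → [L → A . Y B]
Closure of the advanced items:
  [A → A . B] has the dot before B: add [B → . + b]
  [L → A . Y B] has the dot before Y: add [Y → . A A], [Y → . L], [Y → .], [Y → . B b b]
  [Y → . A A] has the dot before A: add [A → . A B], [A → . B + f]
  [Y → . L] has the dot before L: add [L → . B], [L → . A Y B]

GOTO = { [A → . A B], [A → . B + f], [A → A . B], [B → . + b], [L → . A Y B], [L → . B], [L → A . Y B], [Y → . A A], [Y → . B b b], [Y → . L], [Y → .] }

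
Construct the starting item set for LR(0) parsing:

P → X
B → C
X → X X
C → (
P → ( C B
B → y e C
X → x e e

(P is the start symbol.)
{ [P → . ( C B], [P → . X], [P' → . P], [X → . X X], [X → . x e e] }

First, augment the grammar with P' → P
I₀ = CLOSURE({ [P' → . P] }):
  [P' → . P] has the dot before P: add [P → . X], [P → . ( C B]
  [P → . X] has the dot before X: add [X → . X X], [X → . x e e]
No further items can be added.

I₀ = { [P → . ( C B], [P → . X], [P' → . P], [X → . X X], [X → . x e e] }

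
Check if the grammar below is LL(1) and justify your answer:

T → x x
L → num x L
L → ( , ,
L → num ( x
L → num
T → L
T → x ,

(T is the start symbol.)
No. Predict set conflict for T: { 'x' }

Relevant sets:
  FIRST(L) = { '(', 'num' }

For T:
  PREDICT(T → x x) = { 'x' }
  PREDICT(T → L) = { '(', 'num' }
  PREDICT(T → x ',') = { 'x' }
For L:
  PREDICT(L → num x L) = { 'num' }
  PREDICT(L → '(' ',' ',') = { '(' }
  PREDICT(L → num '(' x) = { 'num' }
  PREDICT(L → num) = { 'num' }

Conflict found: Predict set conflict for T: { 'x' }
The grammar is NOT LL(1).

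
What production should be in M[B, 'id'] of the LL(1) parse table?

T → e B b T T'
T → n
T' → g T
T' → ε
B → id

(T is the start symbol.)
To find M[B, 'id'], we find productions for B where 'id' is in the predict set (PREDICT(N → α) = (FIRST(α) \ {ε}) ∪ (FOLLOW(N) if α ⇒* ε)).

B → id: PREDICT = { 'id' }
  'id' is in predict set, so this production goes in M[B, 'id']

M[B, 'id'] = B → id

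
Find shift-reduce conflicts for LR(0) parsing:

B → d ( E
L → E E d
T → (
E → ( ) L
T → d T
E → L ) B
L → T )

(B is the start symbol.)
Yes — I4: [T → ( .] vs [E → ( . ) L]; I5: [B → d ( E .] vs [E → . ( ) L]; I15: [L → E E d .] vs [T → . (]; I18: [E → ( ) L .] vs [E → L . ) B]

Augment with B' → B and build the canonical LR(0) collection (I0 = CLOSURE({[B' → . B]}), then GOTO on every symbol after a dot until no new states appear). It has 19 states:
  I0: { [B → . d ( E], [B' → . B] }  — shift
  I1: { [B' → B .] }  — accept
  I2: { [B → d . ( E] }  — shift
  I3: { [B → d ( . E], [E → . ( ) L], [E → . L ) B], [L → . E E d], [L → . T )], [T → . (], [T → . d T] }  — shift
  I4: { [E → ( . ) L], [T → ( .] }  — shift, reduce
  I5: { [B → d ( E .], [E → . ( ) L], [E → . L ) B], [L → . E E d], [L → . T )], [L → E . E d], [T → . (], [T → . d T] }  — shift, reduce
  I6: { [E → L . ) B] }  — shift
  I7: { [L → T . )] }  — shift
  I8: { [T → . (], [T → . d T], [T → d . T] }  — shift
  I9: { [T → ( .] }  — reduce
  I10: { [T → d T .] }  — reduce
  I11: { [L → T ) .] }  — reduce
  I12: { [B → . d ( E], [E → L ) . B] }  — shift
  I13: { [E → L ) B .] }  — reduce
  I14: { [E → . ( ) L], [E → . L ) B], [L → . E E d], [L → . T )], [L → E . E d], [L → E E . d], [T → . (], [T → . d T] }  — shift
  I15: { [L → E E d .], [T → . (], [T → . d T], [T → d . T] }  — shift, reduce
  I16: { [E → ( ) . L], [E → . ( ) L], [E → . L ) B], [L → . E E d], [L → . T )], [T → . (], [T → . d T] }  — shift
  I17: { [E → . ( ) L], [E → . L ) B], [L → . E E d], [L → . T )], [L → E . E d], [T → . (], [T → . d T] }  — shift
  I18: { [E → ( ) L .], [E → L . ) B] }  — shift, reduce

I4 contains reduce item [T → ( .] and shift item [E → ( . ) L] — shift-reduce conflict.
I5 contains reduce item [B → d ( E .] and shift items [E → . ( ) L], [T → . (], [T → . d T] — shift-reduce conflict.
I15 contains reduce item [L → E E d .] and shift items [T → . (], [T → . d T] — shift-reduce conflict.
I18 contains reduce item [E → ( ) L .] and shift item [E → L . ) B] — shift-reduce conflict.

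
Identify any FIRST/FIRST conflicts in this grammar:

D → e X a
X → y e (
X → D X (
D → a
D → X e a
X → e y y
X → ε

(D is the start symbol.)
FIRST sets of the non-terminals at (or reachable through a nullable prefix from) the front of some alternative:
  FIRST(X) = { 'a', 'e', 'y', ε }
  FIRST(D) = { 'a', 'e', 'y' }

Productions for D:
  D → e X a: FIRST = { 'e' }
  D → a: FIRST = { 'a' }
  D → X e a: FIRST = { 'a', 'e', 'y' }
Productions for X:
  X → y e (: FIRST = { 'y' }
  X → D X (: FIRST = { 'a', 'e', 'y' }
  X → e y y: FIRST = { 'e' }
  X → ε: FIRST = { ε }

Conflict for D: D → e X a and D → X e a
  Overlap: { 'e' }
Conflict for D: D → a and D → X e a
  Overlap: { 'a' }
Conflict for X: X → y e ( and X → D X (
  Overlap: { 'y' }
Conflict for X: X → D X ( and X → e y y
  Overlap: { 'e' }

Answer: Yes. D → e X a / D → X e a on { 'e' }; D → a / D → X e a on { 'a' }; X → y e '(' / X → D X '(' on { 'y' }; X → D X '(' / X → e y y on { 'e' }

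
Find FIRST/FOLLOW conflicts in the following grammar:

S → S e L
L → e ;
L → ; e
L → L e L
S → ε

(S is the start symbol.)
Yes. S → S e L with FOLLOW(S) on { 'e' }

A FIRST/FOLLOW conflict occurs when a non-terminal N has a nullable alternative N → β (β ⇒* ε) and another alternative N → α with FIRST(α) ∩ FOLLOW(N) ≠ ∅: on such a lookahead the parser cannot decide between expanding α and letting N vanish via β.

Nullable non-terminals: S.
FIRST sets used below: FIRST(S) = { 'e', ε }

S: nullable alternative(s) S → ε; FOLLOW(S) = { $, 'e' }
  S → S e L: FIRST \ {ε} = { 'e' } — overlaps FOLLOW(S) on { 'e' }: CONFLICT
  S → ε: FIRST \ {ε} = { } — this is the only nullable alternative, skip

L has no nullable alternative, so no FIRST/FOLLOW check is needed there.

So the grammar has 1 FIRST/FOLLOW conflict (marked CONFLICT above).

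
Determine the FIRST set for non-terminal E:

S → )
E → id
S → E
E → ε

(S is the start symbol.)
{ 'id', ε }

From E → id:
  - id is a terminal: add 'id' and stop
From E → ε:
  - ε-production, so ε ∈ FIRST(E)

Collecting: FIRST(E) = { 'id', ε }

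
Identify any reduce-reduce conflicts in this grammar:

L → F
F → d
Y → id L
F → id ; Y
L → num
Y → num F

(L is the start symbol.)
Augment with L' → L and build the canonical LR(0) collection (I0 = CLOSURE({[L' → . L]}), then GOTO on every symbol after a dot until no new states appear). It has 12 states:
  I0: { [F → . d], [F → . id ; Y], [L → . F], [L → . num], [L' → . L] }  — shift
  I1: { [L → F .] }  — reduce
  I2: { [L' → L .] }  — accept
  I3: { [F → d .] }  — reduce
  I4: { [F → id . ; Y] }  — shift
  I5: { [L → num .] }  — reduce
  I6: { [F → id ; . Y], [Y → . id L], [Y → . num F] }  — shift
  I7: { [F → id ; Y .] }  — reduce
  I8: { [F → . d], [F → . id ; Y], [L → . F], [L → . num], [Y → id . L] }  — shift
  I9: { [F → . d], [F → . id ; Y], [Y → num . F] }  — shift
  I10: { [Y → num F .] }  — reduce
  I11: { [Y → id L .] }  — reduce

No state contains more than one complete item.

Answer: No reduce-reduce conflicts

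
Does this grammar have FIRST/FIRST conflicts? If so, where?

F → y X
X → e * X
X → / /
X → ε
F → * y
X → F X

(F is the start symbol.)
No FIRST/FIRST conflicts.

A FIRST/FIRST conflict occurs when two productions N → α and N → β for the same non-terminal have FIRST(α) ∩ FIRST(β) ≠ ∅ (with ε ∈ FIRST of a nullable right-hand side, so two nullable alternatives also conflict).

FIRST sets of the non-terminals at (or reachable through a nullable prefix from) the front of some alternative:
  FIRST(F) = { '*', 'y' }

Productions for F:
  F → y X: FIRST = { 'y' }
  F → * y: FIRST = { '*' }
Productions for X:
  X → e * X: FIRST = { 'e' }
  X → / /: FIRST = { '/' }
  X → ε: FIRST = { ε }
  X → F X: FIRST = { '*', 'y' }

All alternatives of each non-terminal have pairwise disjoint FIRST sets.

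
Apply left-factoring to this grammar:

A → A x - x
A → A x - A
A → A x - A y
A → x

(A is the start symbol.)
Left-factoring transforms A → αβ₁ | αβ₂ into A → αA' and A' → β₁ | β₂
(α is the longest common prefix among the alternatives). Repeat until
no nonterminal has two alternatives with a common prefix.

Round 1: A has alternatives sharing prefix 'A x -'. Introduce A': A → A x - A'
  Add: A' → x
  Add: A' → A
  Add: A' → A y

Round 2: A' has alternatives sharing prefix 'A'. Introduce A'': A' → A A''
  Add: A'' → ε
  Add: A'' → y

No remaining common prefixes — done.

Resulting grammar:
A → A x - A'
A' → x
A' → A A''
A'' → ε
A'' → y
A → x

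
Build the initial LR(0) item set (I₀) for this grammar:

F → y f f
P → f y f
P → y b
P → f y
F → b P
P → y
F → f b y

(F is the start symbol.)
{ [F → . b P], [F → . f b y], [F → . y f f], [F' → . F] }

First, augment the grammar with F' → F
I₀ = CLOSURE({ [F' → . F] }):
  [F' → . F] has the dot before F: add [F → . y f f], [F → . b P], [F → . f b y]
No further items can be added.

I₀ = { [F → . b P], [F → . f b y], [F → . y f f], [F' → . F] }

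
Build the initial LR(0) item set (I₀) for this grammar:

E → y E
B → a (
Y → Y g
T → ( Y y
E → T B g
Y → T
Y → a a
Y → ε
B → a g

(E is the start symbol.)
First, augment the grammar with E' → E
I₀ = CLOSURE({ [E' → . E] }):
  [E' → . E] has the dot before E: add [E → . y E], [E → . T B g]
  [E → . T B g] has the dot before T: add [T → . ( Y y]
No further items can be added.

I₀ = { [E → . T B g], [E → . y E], [E' → . E], [T → . ( Y y] }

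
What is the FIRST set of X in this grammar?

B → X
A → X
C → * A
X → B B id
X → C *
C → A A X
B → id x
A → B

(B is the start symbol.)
{ '*', 'id' }

To compute FIRST(X), examine every production with X on the left-hand side, reading each right-hand side left to right until a non-nullable symbol is reached.

FIRST sets of the other non-terminals involved (by the same procedure, iterated to a fixed point):
  FIRST(B) = { '*', 'id' }
  FIRST(C) = { '*', 'id' }

From X → B B id:
  - B is a non-terminal: add FIRST(B) \ {ε} = { '*', 'id' }
    B is not nullable, so stop
From X → C *:
  - C is a non-terminal: add FIRST(C) \ {ε} = { '*', 'id' }
    C is not nullable, so stop

Collecting: FIRST(X) = { '*', 'id' }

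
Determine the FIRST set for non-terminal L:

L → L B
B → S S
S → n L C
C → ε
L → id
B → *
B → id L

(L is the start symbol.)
{ 'id' }

To compute FIRST(L), examine every production with L on the left-hand side, reading each right-hand side left to right until a non-nullable symbol is reached.

From L → L B:
  - L is the symbol being defined: contributes nothing new
    L is not nullable, so stop
From L → id:
  - id is a terminal: add 'id' and stop

Collecting: FIRST(L) = { 'id' }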